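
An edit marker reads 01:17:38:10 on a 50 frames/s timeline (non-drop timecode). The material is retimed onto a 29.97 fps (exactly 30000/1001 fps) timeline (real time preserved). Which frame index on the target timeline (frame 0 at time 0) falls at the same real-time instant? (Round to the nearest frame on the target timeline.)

Source frame index: (1×3600 + 17×60 + 38) × 50 + 10 = 232910.
Real time: 232910 / (50) = 23291/5 s.
Target frame: (23291/5) × (30000/1001) = 139746000/1001 ≈ 139606.394 → 139606.

frame 139606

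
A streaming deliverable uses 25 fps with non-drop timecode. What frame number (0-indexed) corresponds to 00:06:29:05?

Total seconds to the label: (0 × 3600 + 6 × 60 + 29) = 389.
Frame index = 389 × 25 + 5 = 9730.

frame 9730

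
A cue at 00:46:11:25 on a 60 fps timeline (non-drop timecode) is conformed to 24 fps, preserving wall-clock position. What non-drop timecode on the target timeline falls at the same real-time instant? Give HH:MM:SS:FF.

00:46:11:10

Source frame index: (0×3600 + 46×60 + 11) × 60 + 25 = 166285.
Real time: 166285 / (60) = 33257/12 s.
Target frame: (33257/12) × (24) = 66514.
At 24 labels/s: frame 66514 → 00:46:11:10.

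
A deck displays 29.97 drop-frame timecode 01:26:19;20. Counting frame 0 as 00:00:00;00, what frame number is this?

As if non-drop at 30 labels/s: (1 × 3600 + 26 × 60 + 19) × 30 + 20 = 155390.
Minute boundaries passed: 86; those not divisible by 10: 86 − 8 = 78; dropped labels = 2 × 78 = 156.
Actual frame index = 155390 − 156 = 155234.

155234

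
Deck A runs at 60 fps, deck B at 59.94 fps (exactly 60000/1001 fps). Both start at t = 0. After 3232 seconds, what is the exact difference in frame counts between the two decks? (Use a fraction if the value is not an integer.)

193920/1001 frames

A emits 60 × 3232 = 193920 frames; B emits 60000/1001 × 3232 = 193920000/1001.
Difference = 193920/1001 frames (≈ 193.7263); B is behind A.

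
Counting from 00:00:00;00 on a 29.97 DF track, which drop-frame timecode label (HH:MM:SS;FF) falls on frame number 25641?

00:14:15;17

Each 10-minute DF block holds 10 × 60 × 30 − 9 × 2 = 17982 frames. 25641 ÷ 17982 → 1 full block, remainder 7659.
Within the partial block the first minute is 1800 frames and each further minute 1798, so 4 further minute boundaries passed. Total skipped labels = 18 × 1 + 2 × 4 = 26.
Non-drop label index = 25641 + 26 = 25667; at 30 labels/s that is 00:14:15:17, i.e. DF 00:14:15;17.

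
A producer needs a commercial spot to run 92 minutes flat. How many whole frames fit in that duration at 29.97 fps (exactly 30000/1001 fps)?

165434 frames

92 min = 5520 s.
Frames = 5520 × 30000/1001 = 165600000/1001 ≈ 165434.5654.
Complete frames: 165434.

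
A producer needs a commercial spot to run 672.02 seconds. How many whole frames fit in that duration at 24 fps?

Frames = 672.02 × 24 = 403212/25 ≈ 16128.4800.
Complete frames: 16128.

16128 frames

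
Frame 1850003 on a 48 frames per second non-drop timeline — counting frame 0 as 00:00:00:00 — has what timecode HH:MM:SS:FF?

1850003 ÷ 48 = 38541 full seconds, remainder 35 frames.
38541 s = 10 h 42 min 21 s.
Timecode: 10:42:21:35.

10:42:21:35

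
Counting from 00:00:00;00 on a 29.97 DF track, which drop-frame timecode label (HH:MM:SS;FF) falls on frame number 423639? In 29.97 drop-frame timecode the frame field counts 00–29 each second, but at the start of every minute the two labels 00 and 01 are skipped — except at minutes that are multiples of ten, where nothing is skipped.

Each 10-minute DF block holds 10 × 60 × 30 − 9 × 2 = 17982 frames. 423639 ÷ 17982 → 23 full blocks, remainder 10053.
Within the partial block the first minute is 1800 frames and each further minute 1798, so 5 further minute boundaries passed. Total skipped labels = 18 × 23 + 2 × 5 = 424.
Non-drop label index = 423639 + 424 = 424063; at 30 labels/s that is 03:55:35:13, i.e. DF 03:55:35;13.

03:55:35;13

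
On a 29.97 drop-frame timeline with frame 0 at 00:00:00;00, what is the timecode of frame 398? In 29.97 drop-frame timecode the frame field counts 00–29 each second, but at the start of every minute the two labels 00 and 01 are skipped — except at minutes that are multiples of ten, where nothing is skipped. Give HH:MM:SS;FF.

Each 10-minute DF block holds 10 × 60 × 30 − 9 × 2 = 17982 frames. 398 ÷ 17982 → 0 full blocks, remainder 398.
Within the partial block the first minute is 1800 frames and each further minute 1798, so 0 further minute boundaries passed. Total skipped labels = 18 × 0 + 2 × 0 = 0.
Non-drop label index = 398 + 0 = 398; at 30 labels/s that is 00:00:13:08, i.e. DF 00:00:13;08.

00:00:13;08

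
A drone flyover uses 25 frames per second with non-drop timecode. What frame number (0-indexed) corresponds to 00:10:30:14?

15764

Total seconds to the label: (0 × 3600 + 10 × 60 + 30) = 630.
Frame index = 630 × 25 + 14 = 15764.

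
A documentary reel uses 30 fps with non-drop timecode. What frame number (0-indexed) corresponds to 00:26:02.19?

Total seconds to the label: (0 × 3600 + 26 × 60 + 2) = 1562.
Frame index = 1562 × 30 + 19 = 46879.

frame 46879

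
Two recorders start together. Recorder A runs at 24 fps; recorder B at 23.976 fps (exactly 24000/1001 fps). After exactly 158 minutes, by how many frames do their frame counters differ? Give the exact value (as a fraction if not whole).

227520/1001 frames

158 min = 9480 s.
A emits 24 × 9480 = 227520 frames; B emits 24000/1001 × 9480 = 227520000/1001.
Difference = 227520/1001 frames (≈ 227.2927); B is behind A.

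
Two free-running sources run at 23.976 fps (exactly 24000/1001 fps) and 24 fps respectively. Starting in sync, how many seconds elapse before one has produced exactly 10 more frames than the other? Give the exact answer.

5005/12 seconds

The gap grows by |24 − 24000/1001| = 24/1001 frames per second.
Time for a 10-frame gap: 10 ÷ (24/1001) = 5005/12 s.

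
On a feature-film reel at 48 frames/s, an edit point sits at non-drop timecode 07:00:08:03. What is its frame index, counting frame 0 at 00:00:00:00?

frame 1209987

Total seconds to the label: (7 × 3600 + 0 × 60 + 8) = 25208.
Frame index = 25208 × 48 + 3 = 1209987.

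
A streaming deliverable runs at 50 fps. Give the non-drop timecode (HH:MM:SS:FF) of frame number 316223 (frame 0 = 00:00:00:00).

316223 ÷ 50 = 6324 full seconds, remainder 23 frames.
6324 s = 1 h 45 min 24 s.
Timecode: 01:45:24:23.

01:45:24:23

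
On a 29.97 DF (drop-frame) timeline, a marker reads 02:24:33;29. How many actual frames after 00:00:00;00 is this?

As if non-drop at 30 labels/s: (2 × 3600 + 24 × 60 + 33) × 30 + 29 = 260219.
Minute boundaries passed: 144; those not divisible by 10: 144 − 14 = 130; dropped labels = 2 × 130 = 260.
Actual frame index = 260219 − 260 = 259959.

259959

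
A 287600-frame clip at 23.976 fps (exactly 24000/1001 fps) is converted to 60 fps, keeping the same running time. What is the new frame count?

Target frames = source frames × (target rate / source rate) = 287600 × (60)/(24000/1001) = 287600 × 1001/400 = 719719.

719719 frames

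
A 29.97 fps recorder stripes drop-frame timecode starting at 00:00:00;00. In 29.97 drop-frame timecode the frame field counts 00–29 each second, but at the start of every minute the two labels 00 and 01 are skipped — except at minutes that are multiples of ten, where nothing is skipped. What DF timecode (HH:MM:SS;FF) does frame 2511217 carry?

23:16:31;01

Ten DF minutes hold 17982 frames, so frame 2511217 lies in block 139 (frames 2499498–2517479) with 11719 frames into that block.
The block's first minute is 1800 frames and the rest 1798 each; 11719 frames reaches minute 6, so 139 × 18 + 6 × 2 = 2514 labels have been skipped so far.
Adding those back, label number 2511217 + 2514 = 2513731 at 30 labels/s is 83791 s + 1 f = 23 h 16 min 31 s frame 1, i.e. 23:16:31;01.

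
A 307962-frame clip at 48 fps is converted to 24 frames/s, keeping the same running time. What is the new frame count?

153981 frames

Target frames = source frames × (target rate / source rate) = 307962 × (24)/(48) = 307962 × 1/2 = 153981.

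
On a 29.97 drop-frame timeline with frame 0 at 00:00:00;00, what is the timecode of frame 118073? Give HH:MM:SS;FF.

Each 10-minute DF block holds 10 × 60 × 30 − 9 × 2 = 17982 frames. 118073 ÷ 17982 → 6 full blocks, remainder 10181.
Within the partial block the first minute is 1800 frames and each further minute 1798, so 5 further minute boundaries passed. Total skipped labels = 18 × 6 + 2 × 5 = 118.
Non-drop label index = 118073 + 118 = 118191; at 30 labels/s that is 01:05:39:21, i.e. DF 01:05:39;21.

01:05:39;21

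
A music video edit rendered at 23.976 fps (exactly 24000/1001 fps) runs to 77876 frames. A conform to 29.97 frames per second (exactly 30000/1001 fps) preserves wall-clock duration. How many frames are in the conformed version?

Target frames = source frames × (target rate / source rate) = 77876 × (30000/1001)/(24000/1001) = 77876 × 5/4 = 97345.

97345 frames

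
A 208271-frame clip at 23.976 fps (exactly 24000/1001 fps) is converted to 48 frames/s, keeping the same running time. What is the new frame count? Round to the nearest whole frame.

416959 frames

Frames at target rate = 208271 × (48) / (24000/1001) = 208479271/500 ≈ 416958.542.
Nearest whole frame: 416959.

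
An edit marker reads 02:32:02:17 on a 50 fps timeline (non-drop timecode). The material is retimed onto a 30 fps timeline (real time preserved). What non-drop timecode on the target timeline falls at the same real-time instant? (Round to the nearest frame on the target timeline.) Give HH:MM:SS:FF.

Source frame index: (2×3600 + 32×60 + 2) × 50 + 17 = 456117.
Real time: 456117 / (50) = 456117/50 s.
Target frame: (456117/50) × (30) = 1368351/5 ≈ 273670.200 → 273670.
At 30 labels/s: frame 273670 → 02:32:02:10.

02:32:02:10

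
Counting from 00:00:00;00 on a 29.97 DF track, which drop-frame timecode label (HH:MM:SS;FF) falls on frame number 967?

Each 10-minute DF block holds 10 × 60 × 30 − 9 × 2 = 17982 frames. 967 ÷ 17982 → 0 full blocks, remainder 967.
Within the partial block the first minute is 1800 frames and each further minute 1798, so 0 further minute boundaries passed. Total skipped labels = 18 × 0 + 2 × 0 = 0.
Non-drop label index = 967 + 0 = 967; at 30 labels/s that is 00:00:32:07, i.e. DF 00:00:32;07.

00:00:32;07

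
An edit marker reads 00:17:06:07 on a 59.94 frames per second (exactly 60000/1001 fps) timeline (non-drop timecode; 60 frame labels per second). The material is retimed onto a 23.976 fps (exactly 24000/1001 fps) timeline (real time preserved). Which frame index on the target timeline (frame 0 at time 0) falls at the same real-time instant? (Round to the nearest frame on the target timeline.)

frame 24627

Source frame index: (0×3600 + 17×60 + 6) × 60 + 7 = 61567.
Real time: 61567 / (60000/1001) = 61628567/60000 s.
Target frame: (61628567/60000) × (24000/1001) = 123134/5 ≈ 24626.800 → 24627.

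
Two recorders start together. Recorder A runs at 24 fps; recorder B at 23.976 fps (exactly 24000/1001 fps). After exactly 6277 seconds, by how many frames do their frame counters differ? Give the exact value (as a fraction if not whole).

150648/1001 frames

A emits 24 × 6277 = 150648 frames; B emits 24000/1001 × 6277 = 150648000/1001.
Difference = 150648/1001 frames (≈ 150.4975); B is behind A.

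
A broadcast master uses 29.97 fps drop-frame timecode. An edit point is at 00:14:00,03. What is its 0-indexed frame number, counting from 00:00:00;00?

25177

Complete 10-minute blocks: 1, each 17982 frames → 17982.
Remaining 4 whole minutes in the current block: 1800 + 3 × 1798 = 7194 frames.
Within the current minute: 0 × 30 + 3 − 2 = 1 (labels ;00/;01 skipped at this minute). Total = 17982 + 7194 + 1 = 25177.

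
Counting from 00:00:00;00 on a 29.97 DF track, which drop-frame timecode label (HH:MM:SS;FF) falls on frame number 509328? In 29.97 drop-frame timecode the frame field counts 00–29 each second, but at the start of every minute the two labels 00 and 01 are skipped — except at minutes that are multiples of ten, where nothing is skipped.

Ten DF minutes hold 17982 frames, so frame 509328 lies in block 28 (frames 503496–521477) with 5832 frames into that block.
The block's first minute is 1800 frames and the rest 1798 each; 5832 frames reaches minute 3, so 28 × 18 + 3 × 2 = 510 labels have been skipped so far.
Adding those back, label number 509328 + 510 = 509838 at 30 labels/s is 16994 s + 18 f = 4 h 43 min 14 s frame 18, i.e. 04:43:14;18.

04:43:14;18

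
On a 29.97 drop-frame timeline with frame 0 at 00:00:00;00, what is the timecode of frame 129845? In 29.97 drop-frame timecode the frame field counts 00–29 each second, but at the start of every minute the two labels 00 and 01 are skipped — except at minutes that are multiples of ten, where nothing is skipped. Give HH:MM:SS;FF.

01:12:12;15

Each 10-minute DF block holds 10 × 60 × 30 − 9 × 2 = 17982 frames. 129845 ÷ 17982 → 7 full blocks, remainder 3971.
Within the partial block the first minute is 1800 frames and each further minute 1798, so 2 further minute boundaries passed. Total skipped labels = 18 × 7 + 2 × 2 = 130.
Non-drop label index = 129845 + 130 = 129975; at 30 labels/s that is 01:12:12:15, i.e. DF 01:12:12;15.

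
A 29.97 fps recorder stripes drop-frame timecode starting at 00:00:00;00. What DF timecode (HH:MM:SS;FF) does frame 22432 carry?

00:12:28;14

Ten DF minutes hold 17982 frames, so frame 22432 lies in block 1 (frames 17982–35963) with 4450 frames into that block.
The block's first minute is 1800 frames and the rest 1798 each; 4450 frames reaches minute 2, so 1 × 18 + 2 × 2 = 22 labels have been skipped so far.
Adding those back, label number 22432 + 22 = 22454 at 30 labels/s is 748 s + 14 f = 0 h 12 min 28 s frame 14, i.e. 00:12:28;14.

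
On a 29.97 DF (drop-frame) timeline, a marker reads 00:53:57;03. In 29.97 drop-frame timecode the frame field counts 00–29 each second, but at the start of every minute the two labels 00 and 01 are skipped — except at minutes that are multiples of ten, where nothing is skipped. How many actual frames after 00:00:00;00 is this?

Complete 10-minute blocks: 5, each 17982 frames → 89910.
Remaining 3 whole minutes in the current block: 1800 + 2 × 1798 = 5396 frames.
Within the current minute: 57 × 30 + 3 − 2 = 1711 (labels ;00/;01 skipped at this minute). Total = 89910 + 5396 + 1711 = 97017.

97017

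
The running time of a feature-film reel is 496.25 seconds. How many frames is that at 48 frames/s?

23820 frames

Frames = 496.25 × 48 = 23820.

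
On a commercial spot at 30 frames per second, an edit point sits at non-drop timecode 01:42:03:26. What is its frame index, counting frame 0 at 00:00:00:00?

Total seconds to the label: (1 × 3600 + 42 × 60 + 3) = 6123.
Frame index = 6123 × 30 + 26 = 183716.

183716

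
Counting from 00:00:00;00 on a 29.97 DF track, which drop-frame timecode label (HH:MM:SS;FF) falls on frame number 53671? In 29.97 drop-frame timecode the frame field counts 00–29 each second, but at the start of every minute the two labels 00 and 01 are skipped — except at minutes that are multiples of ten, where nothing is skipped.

Ten DF minutes hold 17982 frames, so frame 53671 lies in block 2 (frames 35964–53945) with 17707 frames into that block.
The block's first minute is 1800 frames and the rest 1798 each; 17707 frames reaches minute 9, so 2 × 18 + 9 × 2 = 54 labels have been skipped so far.
Adding those back, label number 53671 + 54 = 53725 at 30 labels/s is 1790 s + 25 f = 0 h 29 min 50 s frame 25, i.e. 00:29:50;25.

00:29:50;25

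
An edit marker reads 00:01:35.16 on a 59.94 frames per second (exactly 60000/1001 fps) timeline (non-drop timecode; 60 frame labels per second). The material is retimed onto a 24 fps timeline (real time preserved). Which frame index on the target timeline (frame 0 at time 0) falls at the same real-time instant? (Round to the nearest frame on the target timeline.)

frame 2289

Source frame index: (0×3600 + 1×60 + 35) × 60 + 16 = 5716.
Real time: 5716 / (60000/1001) = 1430429/15000 s.
Target frame: (1430429/15000) × (24) = 1430429/625 ≈ 2288.686 → 2289.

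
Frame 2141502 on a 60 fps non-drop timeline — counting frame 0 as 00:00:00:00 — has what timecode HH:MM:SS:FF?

09:54:51:42

2141502 ÷ 60 = 35691 full seconds, remainder 42 frames.
35691 s = 9 h 54 min 51 s.
Timecode: 09:54:51:42.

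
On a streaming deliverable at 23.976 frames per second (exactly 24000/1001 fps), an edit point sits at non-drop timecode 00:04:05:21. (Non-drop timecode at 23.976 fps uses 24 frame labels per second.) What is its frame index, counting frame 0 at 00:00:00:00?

5901

Total seconds to the label: (0 × 3600 + 4 × 60 + 5) = 245.
Frame index = 245 × 24 + 21 = 5901.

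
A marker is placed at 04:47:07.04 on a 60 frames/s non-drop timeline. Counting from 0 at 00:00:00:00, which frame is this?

frame 1033624

Total seconds to the label: (4 × 3600 + 47 × 60 + 7) = 17227.
Frame index = 17227 × 60 + 4 = 1033624.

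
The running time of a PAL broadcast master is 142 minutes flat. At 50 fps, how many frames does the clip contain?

142 min = 8520 s.
Frames = 8520 × 50 = 426000.

426000 frames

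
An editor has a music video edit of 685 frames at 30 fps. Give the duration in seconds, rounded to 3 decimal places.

Running time = 685 × 1/30 = 137/6 s ≈ 22.833 s.

22.833 seconds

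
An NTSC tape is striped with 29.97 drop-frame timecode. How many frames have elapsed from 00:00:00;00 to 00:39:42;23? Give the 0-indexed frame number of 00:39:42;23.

As if non-drop at 30 labels/s: (0 × 3600 + 39 × 60 + 42) × 30 + 23 = 71483.
Minute boundaries passed: 39; those not divisible by 10: 39 − 3 = 36; dropped labels = 2 × 36 = 72.
Actual frame index = 71483 − 72 = 71411.

71411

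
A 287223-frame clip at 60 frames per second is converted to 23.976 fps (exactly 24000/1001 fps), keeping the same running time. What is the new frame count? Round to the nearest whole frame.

Frames at target rate = 287223 × (24000/1001) / (60) = 114889200/1001 ≈ 114774.426.
Nearest whole frame: 114774.

114774 frames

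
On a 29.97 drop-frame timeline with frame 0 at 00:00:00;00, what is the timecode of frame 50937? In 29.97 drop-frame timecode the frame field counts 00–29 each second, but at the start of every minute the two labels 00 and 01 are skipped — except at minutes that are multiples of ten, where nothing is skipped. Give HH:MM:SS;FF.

Each 10-minute DF block holds 10 × 60 × 30 − 9 × 2 = 17982 frames. 50937 ÷ 17982 → 2 full blocks, remainder 14973.
Within the partial block the first minute is 1800 frames and each further minute 1798, so 8 further minute boundaries passed. Total skipped labels = 18 × 2 + 2 × 8 = 52.
Non-drop label index = 50937 + 52 = 50989; at 30 labels/s that is 00:28:19:19, i.e. DF 00:28:19;19.

00:28:19;19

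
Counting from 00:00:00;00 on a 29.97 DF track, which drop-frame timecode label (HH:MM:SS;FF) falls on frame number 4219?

Each 10-minute DF block holds 10 × 60 × 30 − 9 × 2 = 17982 frames. 4219 ÷ 17982 → 0 full blocks, remainder 4219.
Within the partial block the first minute is 1800 frames and each further minute 1798, so 2 further minute boundaries passed. Total skipped labels = 18 × 0 + 2 × 2 = 4.
Non-drop label index = 4219 + 4 = 4223; at 30 labels/s that is 00:02:20:23, i.e. DF 00:02:20;23.

00:02:20;23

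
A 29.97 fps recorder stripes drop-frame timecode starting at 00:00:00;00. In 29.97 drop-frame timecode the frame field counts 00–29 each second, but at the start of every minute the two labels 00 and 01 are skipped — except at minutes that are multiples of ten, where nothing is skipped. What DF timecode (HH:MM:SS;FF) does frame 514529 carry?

Ten DF minutes hold 17982 frames, so frame 514529 lies in block 28 (frames 503496–521477) with 11033 frames into that block.
The block's first minute is 1800 frames and the rest 1798 each; 11033 frames reaches minute 6, so 28 × 18 + 6 × 2 = 516 labels have been skipped so far.
Adding those back, label number 514529 + 516 = 515045 at 30 labels/s is 17168 s + 5 f = 4 h 46 min 8 s frame 5, i.e. 04:46:08;05.

04:46:08;05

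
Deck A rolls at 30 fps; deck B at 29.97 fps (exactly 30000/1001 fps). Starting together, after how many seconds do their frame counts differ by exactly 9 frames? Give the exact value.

300.3 seconds

The gap grows by |30000/1001 − 30| = 30/1001 frames per second.
Time for a 9-frame gap: 9 ÷ (30/1001) = 300.3 s.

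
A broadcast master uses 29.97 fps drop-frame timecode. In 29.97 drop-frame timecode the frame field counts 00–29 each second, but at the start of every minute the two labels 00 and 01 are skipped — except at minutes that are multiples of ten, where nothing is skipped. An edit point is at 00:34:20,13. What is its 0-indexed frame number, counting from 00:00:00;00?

61751

Complete 10-minute blocks: 3, each 17982 frames → 53946.
Remaining 4 whole minutes in the current block: 1800 + 3 × 1798 = 7194 frames.
Within the current minute: 20 × 30 + 13 − 2 = 611 (labels ;00/;01 skipped at this minute). Total = 53946 + 7194 + 611 = 61751.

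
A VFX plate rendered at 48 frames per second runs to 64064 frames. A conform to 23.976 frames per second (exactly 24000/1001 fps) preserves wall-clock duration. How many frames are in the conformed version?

Target frames = source frames × (target rate / source rate) = 64064 × (24000/1001)/(48) = 64064 × 500/1001 = 32000.

32000 frames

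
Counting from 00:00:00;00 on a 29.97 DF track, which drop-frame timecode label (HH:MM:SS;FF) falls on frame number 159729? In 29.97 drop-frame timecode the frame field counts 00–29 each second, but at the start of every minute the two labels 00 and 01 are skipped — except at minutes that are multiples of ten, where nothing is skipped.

01:28:49;19

Ten DF minutes hold 17982 frames, so frame 159729 lies in block 8 (frames 143856–161837) with 15873 frames into that block.
The block's first minute is 1800 frames and the rest 1798 each; 15873 frames reaches minute 8, so 8 × 18 + 8 × 2 = 160 labels have been skipped so far.
Adding those back, label number 159729 + 160 = 159889 at 30 labels/s is 5329 s + 19 f = 1 h 28 min 49 s frame 19, i.e. 01:28:49;19.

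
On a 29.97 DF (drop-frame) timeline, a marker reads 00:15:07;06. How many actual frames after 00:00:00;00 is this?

27188

As if non-drop at 30 labels/s: (0 × 3600 + 15 × 60 + 7) × 30 + 6 = 27216.
Minute boundaries passed: 15; those not divisible by 10: 15 − 1 = 14; dropped labels = 2 × 14 = 28.
Actual frame index = 27216 − 28 = 27188.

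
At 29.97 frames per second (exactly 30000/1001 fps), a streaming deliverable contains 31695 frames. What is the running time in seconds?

Running time = 31695 / (30000/1001) = 1057.5565 s.

1057.5565 seconds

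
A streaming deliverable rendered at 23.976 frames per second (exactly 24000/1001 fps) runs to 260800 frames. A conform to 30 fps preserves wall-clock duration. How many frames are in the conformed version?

Target frames = source frames × (target rate / source rate) = 260800 × (30)/(24000/1001) = 260800 × 1001/800 = 326326.

326326 frames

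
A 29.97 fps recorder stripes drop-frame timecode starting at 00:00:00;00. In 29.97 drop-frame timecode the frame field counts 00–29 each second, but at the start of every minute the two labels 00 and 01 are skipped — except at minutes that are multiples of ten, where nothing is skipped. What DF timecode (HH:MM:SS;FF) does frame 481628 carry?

04:27:50;10

Each 10-minute DF block holds 10 × 60 × 30 − 9 × 2 = 17982 frames. 481628 ÷ 17982 → 26 full blocks, remainder 14096.
Within the partial block the first minute is 1800 frames and each further minute 1798, so 7 further minute boundaries passed. Total skipped labels = 18 × 26 + 2 × 7 = 482.
Non-drop label index = 481628 + 482 = 482110; at 30 labels/s that is 04:27:50:10, i.e. DF 04:27:50;10.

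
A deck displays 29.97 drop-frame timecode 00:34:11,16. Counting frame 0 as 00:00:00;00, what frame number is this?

61484

Complete 10-minute blocks: 3, each 17982 frames → 53946.
Remaining 4 whole minutes in the current block: 1800 + 3 × 1798 = 7194 frames.
Within the current minute: 11 × 30 + 16 − 2 = 344 (labels ;00/;01 skipped at this minute). Total = 53946 + 7194 + 344 = 61484.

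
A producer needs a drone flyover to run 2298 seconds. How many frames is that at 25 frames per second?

57450 frames

Frames = 2298 × 25 = 57450.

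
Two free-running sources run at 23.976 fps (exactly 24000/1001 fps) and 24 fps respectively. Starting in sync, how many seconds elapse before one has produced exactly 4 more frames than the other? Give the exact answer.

1001/6 seconds

The gap grows by |24 − 24000/1001| = 24/1001 frames per second.
Time for a 4-frame gap: 4 ÷ (24/1001) = 1001/6 s.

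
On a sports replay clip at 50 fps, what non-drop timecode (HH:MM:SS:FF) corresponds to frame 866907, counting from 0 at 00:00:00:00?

04:48:58:07

866907 ÷ 50 = 17338 full seconds, remainder 7 frames.
17338 s = 4 h 48 min 58 s.
Timecode: 04:48:58:07.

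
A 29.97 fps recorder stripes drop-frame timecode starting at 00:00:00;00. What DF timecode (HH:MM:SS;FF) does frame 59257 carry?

00:32:57;05

Each 10-minute DF block holds 10 × 60 × 30 − 9 × 2 = 17982 frames. 59257 ÷ 17982 → 3 full blocks, remainder 5311.
Within the partial block the first minute is 1800 frames and each further minute 1798, so 2 further minute boundaries passed. Total skipped labels = 18 × 3 + 2 × 2 = 58.
Non-drop label index = 59257 + 58 = 59315; at 30 labels/s that is 00:32:57:05, i.e. DF 00:32:57;05.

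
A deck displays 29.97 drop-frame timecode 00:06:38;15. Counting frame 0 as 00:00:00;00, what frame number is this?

11943

As if non-drop at 30 labels/s: (0 × 3600 + 6 × 60 + 38) × 30 + 15 = 11955.
Minute boundaries passed: 6; those not divisible by 10: 6 − 0 = 6; dropped labels = 2 × 6 = 12.
Actual frame index = 11955 − 12 = 11943.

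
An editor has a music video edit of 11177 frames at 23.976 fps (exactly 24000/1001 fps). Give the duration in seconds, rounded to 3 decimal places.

466.174 seconds

Running time = 11177 × 1001/24000 = 11188177/24000 s ≈ 466.174 s.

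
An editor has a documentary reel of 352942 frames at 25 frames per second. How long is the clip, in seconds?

Running time = 352942 / (25) = 14117.68 s.

14117.68 seconds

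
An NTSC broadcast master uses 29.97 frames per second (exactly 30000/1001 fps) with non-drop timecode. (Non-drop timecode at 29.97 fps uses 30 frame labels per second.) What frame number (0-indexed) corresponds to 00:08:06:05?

frame 14585

Total seconds to the label: (0 × 3600 + 8 × 60 + 6) = 486.
Frame index = 486 × 30 + 5 = 14585.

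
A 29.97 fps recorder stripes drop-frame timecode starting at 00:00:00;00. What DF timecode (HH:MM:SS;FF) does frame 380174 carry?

Ten DF minutes hold 17982 frames, so frame 380174 lies in block 21 (frames 377622–395603) with 2552 frames into that block.
The block's first minute is 1800 frames and the rest 1798 each; 2552 frames reaches minute 1, so 21 × 18 + 1 × 2 = 380 labels have been skipped so far.
Adding those back, label number 380174 + 380 = 380554 at 30 labels/s is 12685 s + 4 f = 3 h 31 min 25 s frame 4, i.e. 03:31:25;04.

03:31:25;04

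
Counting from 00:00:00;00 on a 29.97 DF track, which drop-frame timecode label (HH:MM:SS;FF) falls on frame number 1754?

00:00:58;14

Each 10-minute DF block holds 10 × 60 × 30 − 9 × 2 = 17982 frames. 1754 ÷ 17982 → 0 full blocks, remainder 1754.
Within the partial block the first minute is 1800 frames and each further minute 1798, so 0 further minute boundaries passed. Total skipped labels = 18 × 0 + 2 × 0 = 0.
Non-drop label index = 1754 + 0 = 1754; at 30 labels/s that is 00:00:58:14, i.e. DF 00:00:58;14.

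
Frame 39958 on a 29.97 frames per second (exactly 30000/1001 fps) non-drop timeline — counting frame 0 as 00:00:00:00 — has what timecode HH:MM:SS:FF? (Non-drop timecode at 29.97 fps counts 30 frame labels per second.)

39958 ÷ 30 = 1331 full seconds, remainder 28 frames.
1331 s = 0 h 22 min 11 s.
Timecode: 00:22:11:28.

00:22:11:28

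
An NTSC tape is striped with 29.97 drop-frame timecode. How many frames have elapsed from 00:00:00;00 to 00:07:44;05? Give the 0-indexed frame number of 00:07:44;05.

13911

Complete 10-minute blocks: 0, each 17982 frames → 0.
Remaining 7 whole minutes in the current block: 1800 + 6 × 1798 = 12588 frames.
Within the current minute: 44 × 30 + 5 − 2 = 1323 (labels ;00/;01 skipped at this minute). Total = 0 + 12588 + 1323 = 13911.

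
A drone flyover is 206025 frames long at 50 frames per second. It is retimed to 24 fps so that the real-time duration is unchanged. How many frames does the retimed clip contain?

Target frames = source frames × (target rate / source rate) = 206025 × (24)/(50) = 206025 × 12/25 = 98892.

98892 frames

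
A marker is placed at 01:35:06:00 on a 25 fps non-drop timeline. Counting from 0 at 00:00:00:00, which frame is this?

142650

Total seconds to the label: (1 × 3600 + 35 × 60 + 6) = 5706.
Frame index = 5706 × 25 + 0 = 142650.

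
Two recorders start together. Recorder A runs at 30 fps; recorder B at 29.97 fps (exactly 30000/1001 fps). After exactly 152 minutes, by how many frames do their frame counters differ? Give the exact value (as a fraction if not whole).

152 min = 9120 s.
A emits 30 × 9120 = 273600 frames; B emits 30000/1001 × 9120 = 273600000/1001.
Difference = 273600/1001 frames (≈ 273.3267); B is behind A.

273600/1001 frames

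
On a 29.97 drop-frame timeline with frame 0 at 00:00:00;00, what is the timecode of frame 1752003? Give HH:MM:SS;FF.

16:14:18;17

Each 10-minute DF block holds 10 × 60 × 30 − 9 × 2 = 17982 frames. 1752003 ÷ 17982 → 97 full blocks, remainder 7749.
Within the partial block the first minute is 1800 frames and each further minute 1798, so 4 further minute boundaries passed. Total skipped labels = 18 × 97 + 2 × 4 = 1754.
Non-drop label index = 1752003 + 1754 = 1753757; at 30 labels/s that is 16:14:18:17, i.e. DF 16:14:18;17.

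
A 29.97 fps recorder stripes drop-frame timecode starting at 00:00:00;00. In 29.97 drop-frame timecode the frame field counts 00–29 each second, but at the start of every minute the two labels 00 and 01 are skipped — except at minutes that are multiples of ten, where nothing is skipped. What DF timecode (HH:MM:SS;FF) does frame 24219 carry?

Ten DF minutes hold 17982 frames, so frame 24219 lies in block 1 (frames 17982–35963) with 6237 frames into that block.
The block's first minute is 1800 frames and the rest 1798 each; 6237 frames reaches minute 3, so 1 × 18 + 3 × 2 = 24 labels have been skipped so far.
Adding those back, label number 24219 + 24 = 24243 at 30 labels/s is 808 s + 3 f = 0 h 13 min 28 s frame 3, i.e. 00:13:28;03.

00:13:28;03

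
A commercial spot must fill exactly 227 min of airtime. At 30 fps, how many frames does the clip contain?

227 min = 13620 s.
Frames = 13620 × 30 = 408600.

408600 frames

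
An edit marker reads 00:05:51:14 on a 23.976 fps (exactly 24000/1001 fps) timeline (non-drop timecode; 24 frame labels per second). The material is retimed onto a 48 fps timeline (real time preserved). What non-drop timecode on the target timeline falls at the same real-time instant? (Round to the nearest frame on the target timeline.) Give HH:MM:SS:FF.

00:05:51:45

Source frame index: (0×3600 + 5×60 + 51) × 24 + 14 = 8438.
Real time: 8438 / (24000/1001) = 4223219/12000 s.
Target frame: (4223219/12000) × (48) = 4223219/250 ≈ 16892.876 → 16893.
At 48 labels/s: frame 16893 → 00:05:51:45.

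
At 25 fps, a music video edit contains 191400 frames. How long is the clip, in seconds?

7656 seconds

Running time = 191400 / (25) = 7656 s.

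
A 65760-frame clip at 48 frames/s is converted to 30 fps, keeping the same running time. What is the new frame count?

41100 frames

Target frames = source frames × (target rate / source rate) = 65760 × (30)/(48) = 65760 × 5/8 = 41100.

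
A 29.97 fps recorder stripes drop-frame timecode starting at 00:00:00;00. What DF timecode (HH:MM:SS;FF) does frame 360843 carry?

Ten DF minutes hold 17982 frames, so frame 360843 lies in block 20 (frames 359640–377621) with 1203 frames into that block.
The block's first minute is 1800 frames and the rest 1798 each; 1203 frames reaches minute 0, so 20 × 18 + 0 × 2 = 360 labels have been skipped so far.
Adding those back, label number 360843 + 360 = 361203 at 30 labels/s is 12040 s + 3 f = 3 h 20 min 40 s frame 3, i.e. 03:20:40;03.

03:20:40;03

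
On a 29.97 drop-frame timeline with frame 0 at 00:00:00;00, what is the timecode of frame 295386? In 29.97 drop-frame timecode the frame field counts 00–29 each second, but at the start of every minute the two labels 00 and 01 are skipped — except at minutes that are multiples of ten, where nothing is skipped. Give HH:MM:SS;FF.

02:44:16;02

Each 10-minute DF block holds 10 × 60 × 30 − 9 × 2 = 17982 frames. 295386 ÷ 17982 → 16 full blocks, remainder 7674.
Within the partial block the first minute is 1800 frames and each further minute 1798, so 4 further minute boundaries passed. Total skipped labels = 18 × 16 + 2 × 4 = 296.
Non-drop label index = 295386 + 296 = 295682; at 30 labels/s that is 02:44:16:02, i.e. DF 02:44:16;02.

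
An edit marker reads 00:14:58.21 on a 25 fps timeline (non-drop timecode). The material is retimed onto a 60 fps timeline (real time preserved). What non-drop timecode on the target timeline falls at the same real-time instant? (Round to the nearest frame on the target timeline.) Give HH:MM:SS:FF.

00:14:58:50

Source frame index: (0×3600 + 14×60 + 58) × 25 + 21 = 22471.
Real time: 22471 / (25) = 22471/25 s.
Target frame: (22471/25) × (60) = 269652/5 ≈ 53930.400 → 53930.
At 60 labels/s: frame 53930 → 00:14:58:50.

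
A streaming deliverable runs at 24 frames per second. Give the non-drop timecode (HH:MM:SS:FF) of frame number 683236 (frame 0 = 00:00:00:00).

07:54:28:04

683236 ÷ 24 = 28468 full seconds, remainder 4 frames.
28468 s = 7 h 54 min 28 s.
Timecode: 07:54:28:04.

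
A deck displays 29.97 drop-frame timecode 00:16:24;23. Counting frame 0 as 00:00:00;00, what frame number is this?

Complete 10-minute blocks: 1, each 17982 frames → 17982.
Remaining 6 whole minutes in the current block: 1800 + 5 × 1798 = 10790 frames.
Within the current minute: 24 × 30 + 23 − 2 = 741 (labels ;00/;01 skipped at this minute). Total = 17982 + 10790 + 741 = 29513.

29513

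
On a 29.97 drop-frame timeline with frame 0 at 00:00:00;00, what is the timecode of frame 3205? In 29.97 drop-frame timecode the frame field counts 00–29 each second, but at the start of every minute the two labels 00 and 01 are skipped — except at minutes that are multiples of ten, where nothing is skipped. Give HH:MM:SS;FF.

Ten DF minutes hold 17982 frames, so frame 3205 lies in block 0 (frames 0–17981) with 3205 frames into that block.
The block's first minute is 1800 frames and the rest 1798 each; 3205 frames reaches minute 1, so 0 × 18 + 1 × 2 = 2 labels have been skipped so far.
Adding those back, label number 3205 + 2 = 3207 at 30 labels/s is 106 s + 27 f = 0 h 1 min 46 s frame 27, i.e. 00:01:46;27.

00:01:46;27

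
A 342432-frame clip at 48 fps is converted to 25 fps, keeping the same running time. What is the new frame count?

Target frames = source frames × (target rate / source rate) = 342432 × (25)/(48) = 342432 × 25/48 = 178350.

178350 frames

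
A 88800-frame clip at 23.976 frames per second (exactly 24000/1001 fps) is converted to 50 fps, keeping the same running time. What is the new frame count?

Target frames = source frames × (target rate / source rate) = 88800 × (50)/(24000/1001) = 88800 × 1001/480 = 185185.

185185 frames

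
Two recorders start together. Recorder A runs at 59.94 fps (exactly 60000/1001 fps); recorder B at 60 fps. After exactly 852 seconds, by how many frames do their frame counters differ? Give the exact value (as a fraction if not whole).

A emits 60000/1001 × 852 = 51120000/1001 frames; B emits 60 × 852 = 51120.
Difference = 51120/1001 frames (≈ 51.0689); B is ahead of A.

51120/1001 frames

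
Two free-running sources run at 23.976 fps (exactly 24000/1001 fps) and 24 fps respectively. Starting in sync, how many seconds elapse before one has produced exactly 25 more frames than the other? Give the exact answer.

25025/24 seconds

The gap grows by |24 − 24000/1001| = 24/1001 frames per second.
Time for a 25-frame gap: 25 ÷ (24/1001) = 25025/24 s.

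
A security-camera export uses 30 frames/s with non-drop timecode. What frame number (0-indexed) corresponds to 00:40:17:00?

Total seconds to the label: (0 × 3600 + 40 × 60 + 17) = 2417.
Frame index = 2417 × 30 + 0 = 72510.

frame 72510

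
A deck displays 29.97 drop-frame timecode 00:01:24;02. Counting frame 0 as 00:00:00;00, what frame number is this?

2520

As if non-drop at 30 labels/s: (0 × 3600 + 1 × 60 + 24) × 30 + 2 = 2522.
Minute boundaries passed: 1; those not divisible by 10: 1 − 0 = 1; dropped labels = 2 × 1 = 2.
Actual frame index = 2522 − 2 = 2520.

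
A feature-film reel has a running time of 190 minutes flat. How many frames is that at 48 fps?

547200 frames

190 min = 11400 s.
Frames = 11400 × 48 = 547200.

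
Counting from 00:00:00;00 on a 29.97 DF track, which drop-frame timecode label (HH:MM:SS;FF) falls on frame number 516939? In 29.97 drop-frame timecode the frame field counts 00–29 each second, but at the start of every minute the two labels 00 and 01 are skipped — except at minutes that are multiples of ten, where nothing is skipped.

04:47:28;17

Ten DF minutes hold 17982 frames, so frame 516939 lies in block 28 (frames 503496–521477) with 13443 frames into that block.
The block's first minute is 1800 frames and the rest 1798 each; 13443 frames reaches minute 7, so 28 × 18 + 7 × 2 = 518 labels have been skipped so far.
Adding those back, label number 516939 + 518 = 517457 at 30 labels/s is 17248 s + 17 f = 4 h 47 min 28 s frame 17, i.e. 04:47:28;17.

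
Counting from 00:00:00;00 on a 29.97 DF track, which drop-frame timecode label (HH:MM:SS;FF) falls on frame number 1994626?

Each 10-minute DF block holds 10 × 60 × 30 − 9 × 2 = 17982 frames. 1994626 ÷ 17982 → 110 full blocks, remainder 16606.
Within the partial block the first minute is 1800 frames and each further minute 1798, so 9 further minute boundaries passed. Total skipped labels = 18 × 110 + 2 × 9 = 1998.
Non-drop label index = 1994626 + 1998 = 1996624; at 30 labels/s that is 18:29:14:04, i.e. DF 18:29:14;04.

18:29:14;04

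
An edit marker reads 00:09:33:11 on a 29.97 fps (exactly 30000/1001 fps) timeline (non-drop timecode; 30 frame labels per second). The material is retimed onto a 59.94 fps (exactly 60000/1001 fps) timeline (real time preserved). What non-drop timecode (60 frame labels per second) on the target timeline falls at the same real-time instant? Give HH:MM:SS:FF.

00:09:33:22

Source frame index: (0×3600 + 9×60 + 33) × 30 + 11 = 17201.
Real time: 17201 / (30000/1001) = 17218201/30000 s.
Target frame: (17218201/30000) × (60000/1001) = 34402.
At 60 labels/s: frame 34402 → 00:09:33:22.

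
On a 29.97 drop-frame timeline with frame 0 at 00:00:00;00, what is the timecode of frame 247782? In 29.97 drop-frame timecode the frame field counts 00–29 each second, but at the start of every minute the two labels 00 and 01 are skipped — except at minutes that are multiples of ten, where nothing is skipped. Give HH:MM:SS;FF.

02:17:47;20

Ten DF minutes hold 17982 frames, so frame 247782 lies in block 13 (frames 233766–251747) with 14016 frames into that block.
The block's first minute is 1800 frames and the rest 1798 each; 14016 frames reaches minute 7, so 13 × 18 + 7 × 2 = 248 labels have been skipped so far.
Adding those back, label number 247782 + 248 = 248030 at 30 labels/s is 8267 s + 20 f = 2 h 17 min 47 s frame 20, i.e. 02:17:47;20.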